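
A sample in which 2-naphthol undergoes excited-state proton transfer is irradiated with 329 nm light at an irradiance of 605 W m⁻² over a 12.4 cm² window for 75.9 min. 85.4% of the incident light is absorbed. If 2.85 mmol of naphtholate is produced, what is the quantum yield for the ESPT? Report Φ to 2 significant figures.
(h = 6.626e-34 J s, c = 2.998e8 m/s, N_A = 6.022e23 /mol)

Φ = 0.36

Product: 2.85 mmol = 0.00285 mol.
Photon energy at 329 nm: hc/λ = (6.626e-34)(2.998e8)/(329e-9) = 6.038e-19 J.
Energy delivered: (605 W m⁻²)(12.4e-4 m²)(4554 s) = 3416 J.
Photons incident: 3416 / 6.038e-19 = 5.658e21, i.e. 5.658e21/6.022e23 = 0.009396 mol.
Photons absorbed: 0.854 × 0.009396 = 0.008024 mol.
Φ = 0.00285 mol / 0.008024 mol photons = 0.36.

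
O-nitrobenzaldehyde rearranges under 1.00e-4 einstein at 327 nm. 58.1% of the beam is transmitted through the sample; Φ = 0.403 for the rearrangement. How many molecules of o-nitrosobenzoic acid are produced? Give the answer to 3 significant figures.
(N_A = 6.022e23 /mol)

1.02e19 molecules

Fraction absorbed: 1 − 58.1/100 = 0.4190.
Photons absorbed: 0.4190 × 1.00e-4 = 4.190e-5 mol.
Product: Φ × n_abs = 0.403 × 4.190e-5 = 1.689e-5 mol.
As a count: 1.689e-5 × 6.022e23 = 1.02e19.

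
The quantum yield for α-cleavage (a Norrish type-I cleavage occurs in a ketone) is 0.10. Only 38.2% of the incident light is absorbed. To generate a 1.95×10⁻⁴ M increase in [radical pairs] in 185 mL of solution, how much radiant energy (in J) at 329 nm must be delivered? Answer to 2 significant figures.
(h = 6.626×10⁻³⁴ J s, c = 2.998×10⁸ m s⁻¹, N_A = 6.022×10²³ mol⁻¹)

Product: (1.95×10⁻⁴ M)(0.185 L) = 3.607×10⁻⁵ mol.
Photons that must be absorbed: 3.607×10⁻⁵ / 0.10 = 3.607×10⁻⁴ mol.
Incident photons needed: 3.607×10⁻⁴ / 0.382 = 9.442×10⁻⁴ mol.
Photon energy: hc/λ = 6.038×10⁻¹⁹ J; per mole, 3.636×10⁵ J mol⁻¹.
Energy required: 9.442×10⁻⁴ × 3.636×10⁵ = 340 J.

340 J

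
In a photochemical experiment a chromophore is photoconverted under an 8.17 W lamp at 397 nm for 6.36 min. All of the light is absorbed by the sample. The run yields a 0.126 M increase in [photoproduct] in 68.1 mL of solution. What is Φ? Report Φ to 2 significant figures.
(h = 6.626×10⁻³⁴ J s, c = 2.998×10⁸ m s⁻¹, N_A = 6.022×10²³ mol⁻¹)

Product: (0.126 M)(0.0681 L) = 0.008581 mol.
Photon energy at 397 nm: hc/λ = (6.626×10⁻³⁴)(2.998×10⁸)/(397×10⁻⁹) = 5.004×10⁻¹⁹ J.
Energy delivered: (8.17 W)(381.6 s) = 3118 J.
Photons incident: 3118 / 5.004×10⁻¹⁹ = 6.231×10²¹, i.e. 6.231×10²¹/6.022×10²³ = 0.01035 mol.
Φ = 0.008581 mol / 0.01035 mol photons = 0.83.

Φ = 0.83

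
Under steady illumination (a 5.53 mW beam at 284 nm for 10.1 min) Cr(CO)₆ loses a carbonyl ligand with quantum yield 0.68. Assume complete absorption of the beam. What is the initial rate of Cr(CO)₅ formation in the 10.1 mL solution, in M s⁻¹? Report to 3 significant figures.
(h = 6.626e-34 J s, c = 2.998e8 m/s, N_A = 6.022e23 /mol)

Photon energy at 284 nm: hc/λ = (6.626e-34)(2.998e8)/(284e-9) = 6.995e-19 J.
Energy delivered: (5.53 mW)(606 s) = 3.351 J.
Photons incident: 3.351 / 6.995e-19 = 4.791e18, i.e. 4.791e18/6.022e23 = 7.956e-6 mol.
Product formed: 0.68 × 7.956e-6 = 5.410e-6 mol.
Rate: 5.410e-6 mol / (606 s × 0.0101 L) = 8.84e-7 M s⁻¹.

8.84e-7 M s⁻¹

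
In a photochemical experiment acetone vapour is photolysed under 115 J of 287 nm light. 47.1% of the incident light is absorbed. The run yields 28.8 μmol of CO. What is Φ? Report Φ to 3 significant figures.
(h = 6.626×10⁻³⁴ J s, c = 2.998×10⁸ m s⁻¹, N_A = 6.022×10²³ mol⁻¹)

Product: 28.8 μmol = 2.88×10⁻⁵ mol.
Photon energy at 287 nm: hc/λ = (6.626×10⁻³⁴)(2.998×10⁸)/(287×10⁻⁹) = 6.922×10⁻¹⁹ J.
Photons incident: 115 / 6.922×10⁻¹⁹ = 1.661×10²⁰, i.e. 1.661×10²⁰/6.022×10²³ = 2.758×10⁻⁴ mol.
Photons absorbed: 0.471 × 2.758×10⁻⁴ = 1.299×10⁻⁴ mol.
Φ = 2.88×10⁻⁵ mol / 1.299×10⁻⁴ mol photons = 0.222.

Φ = 0.222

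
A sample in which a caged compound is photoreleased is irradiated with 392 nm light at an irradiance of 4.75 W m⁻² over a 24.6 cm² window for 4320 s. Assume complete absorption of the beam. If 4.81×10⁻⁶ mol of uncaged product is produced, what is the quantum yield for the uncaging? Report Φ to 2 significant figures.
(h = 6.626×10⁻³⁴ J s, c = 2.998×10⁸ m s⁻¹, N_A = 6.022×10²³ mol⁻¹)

Φ = 0.029

Photon energy at 392 nm: hc/λ = (6.626×10⁻³⁴)(2.998×10⁸)/(392×10⁻⁹) = 5.068×10⁻¹⁹ J.
Energy delivered: (4.75 W m⁻²)(24.6×10⁻⁴ m²)(4320 s) = 50.48 J.
Photons incident: 50.48 / 5.068×10⁻¹⁹ = 9.961×10¹⁹, i.e. 9.961×10¹⁹/6.022×10²³ = 1.654×10⁻⁴ mol.
Φ = 4.81×10⁻⁶ mol / 1.654×10⁻⁴ mol photons = 0.029.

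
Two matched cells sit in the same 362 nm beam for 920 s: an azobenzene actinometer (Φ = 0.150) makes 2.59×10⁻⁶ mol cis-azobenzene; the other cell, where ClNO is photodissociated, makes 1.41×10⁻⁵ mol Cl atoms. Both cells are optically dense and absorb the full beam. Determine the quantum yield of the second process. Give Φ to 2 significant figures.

Photons absorbed by the actinometer: 2.59×10⁻⁶ / 0.150 = 1.727×10⁻⁵ mol.
Φ(unknown) = 1.41×10⁻⁵ / 1.727×10⁻⁵ = 0.82.

Φ = 0.82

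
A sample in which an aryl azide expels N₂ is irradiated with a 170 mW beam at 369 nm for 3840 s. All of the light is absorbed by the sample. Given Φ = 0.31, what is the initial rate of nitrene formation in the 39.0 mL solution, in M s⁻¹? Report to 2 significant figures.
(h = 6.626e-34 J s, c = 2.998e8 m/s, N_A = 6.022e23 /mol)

4.2e-6 M s⁻¹

Photon energy at 369 nm: hc/λ = (6.626e-34)(2.998e8)/(369e-9) = 5.383e-19 J.
Energy delivered: (170 mW)(3840 s) = 652.8 J.
Photons incident: 652.8 / 5.383e-19 = 1.213e21, i.e. 1.213e21/6.022e23 = 0.002014 mol.
Product formed: 0.31 × 0.002014 = 6.243e-4 mol.
Rate: 6.243e-4 mol / (3840 s × 0.039 L) = 4.2e-6 M s⁻¹.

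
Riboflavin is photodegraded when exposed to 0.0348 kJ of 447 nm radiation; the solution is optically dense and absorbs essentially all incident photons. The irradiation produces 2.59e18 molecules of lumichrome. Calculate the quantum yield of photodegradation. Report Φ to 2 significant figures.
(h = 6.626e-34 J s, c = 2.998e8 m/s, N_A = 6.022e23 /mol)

Product: 2.59e18 / 6.022e23 = 4.301e-6 mol.
Photon energy at 447 nm: hc/λ = (6.626e-34)(2.998e8)/(447e-9) = 4.444e-19 J.
Incident energy: 0.0348 kJ = 34.8 J.
Photons incident: 34.8 / 4.444e-19 = 7.831e19, i.e. 7.831e19/6.022e23 = 1.300e-4 mol.
Φ = 4.301e-6 mol / 1.300e-4 mol photons = 0.033.

Φ = 0.033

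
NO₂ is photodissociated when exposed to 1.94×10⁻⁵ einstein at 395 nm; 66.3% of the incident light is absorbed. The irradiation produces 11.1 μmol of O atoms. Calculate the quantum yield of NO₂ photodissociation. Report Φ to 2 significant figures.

Product: 11.1 μmol = 1.11×10⁻⁵ mol.
Photons absorbed: 0.663 × 1.94×10⁻⁵ = 1.286×10⁻⁵ mol.
Φ = 1.11×10⁻⁵ mol / 1.286×10⁻⁵ mol photons = 0.86.

Φ = 0.86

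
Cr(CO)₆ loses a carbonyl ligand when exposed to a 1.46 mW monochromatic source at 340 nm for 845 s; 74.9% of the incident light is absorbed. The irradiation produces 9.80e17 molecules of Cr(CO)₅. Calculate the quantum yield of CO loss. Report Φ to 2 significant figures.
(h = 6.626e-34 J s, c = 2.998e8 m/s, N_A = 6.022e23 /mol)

Φ = 0.62

Product: 9.80e17 / 6.022e23 = 1.627e-6 mol.
Photon energy at 340 nm: hc/λ = (6.626e-34)(2.998e8)/(340e-9) = 5.843e-19 J.
Energy delivered: (1.46 mW)(845 s) = 1.234 J.
Photons incident: 1.234 / 5.843e-19 = 2.112e18, i.e. 2.112e18/6.022e23 = 3.507e-6 mol.
Photons absorbed: 0.749 × 3.507e-6 = 2.627e-6 mol.
Φ = 1.627e-6 mol / 2.627e-6 mol photons = 0.62.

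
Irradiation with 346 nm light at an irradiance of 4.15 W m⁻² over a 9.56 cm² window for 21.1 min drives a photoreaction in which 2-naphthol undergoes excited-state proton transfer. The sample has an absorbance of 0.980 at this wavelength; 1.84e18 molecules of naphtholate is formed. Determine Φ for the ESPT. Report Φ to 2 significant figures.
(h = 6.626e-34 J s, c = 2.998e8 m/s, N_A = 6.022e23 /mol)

Product: 1.84e18 / 6.022e23 = 3.055e-6 mol.
Photon energy at 346 nm: hc/λ = (6.626e-34)(2.998e8)/(346e-9) = 5.741e-19 J.
Energy delivered: (4.15 W m⁻²)(9.56e-4 m²)(1266 s) = 5.023 J.
Photons incident: 5.023 / 5.741e-19 = 8.749e18, i.e. 8.749e18/6.022e23 = 1.453e-5 mol.
Fraction absorbed: 1 − 10^(−0.980) = 0.8953.
Photons absorbed: 0.8953 × 1.453e-5 = 1.301e-5 mol.
Φ = 3.055e-6 mol / 1.301e-5 mol photons = 0.23.

Φ = 0.23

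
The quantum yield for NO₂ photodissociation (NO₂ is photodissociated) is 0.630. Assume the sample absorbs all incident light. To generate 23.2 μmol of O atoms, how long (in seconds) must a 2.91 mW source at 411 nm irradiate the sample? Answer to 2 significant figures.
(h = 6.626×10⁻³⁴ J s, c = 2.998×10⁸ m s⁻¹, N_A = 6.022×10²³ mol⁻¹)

t ≈ 3700 s

Product: 23.2 μmol = 2.32×10⁻⁵ mol.
Photons that must be absorbed: 2.32×10⁻⁵ / 0.630 = 3.683×10⁻⁵ mol.
Photon energy: hc/λ = 4.833×10⁻¹⁹ J; per mole, 2.910×10⁵ J mol⁻¹.
Energy required: 3.683×10⁻⁵ × 2.910×10⁵ = 10.72 J.
Time: 10.72 J / 0.00291 W = 3700 s.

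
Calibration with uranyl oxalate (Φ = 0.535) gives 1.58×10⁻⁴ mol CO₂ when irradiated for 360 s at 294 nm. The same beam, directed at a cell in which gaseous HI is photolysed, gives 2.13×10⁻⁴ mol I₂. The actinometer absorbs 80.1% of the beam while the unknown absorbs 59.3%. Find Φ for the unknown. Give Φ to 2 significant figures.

Φ = 0.97

Photons absorbed by the actinometer: 1.58×10⁻⁴ / 0.535 = 2.953×10⁻⁴ mol.
Incident flux: 2.953×10⁻⁴ / 0.801 = 3.687×10⁻⁴ einstein.
Absorbed by unknown: 0.593 × 3.687×10⁻⁴ = 2.186×10⁻⁴ mol.
Φ(unknown) = 2.13×10⁻⁴ / 2.186×10⁻⁴ = 0.97.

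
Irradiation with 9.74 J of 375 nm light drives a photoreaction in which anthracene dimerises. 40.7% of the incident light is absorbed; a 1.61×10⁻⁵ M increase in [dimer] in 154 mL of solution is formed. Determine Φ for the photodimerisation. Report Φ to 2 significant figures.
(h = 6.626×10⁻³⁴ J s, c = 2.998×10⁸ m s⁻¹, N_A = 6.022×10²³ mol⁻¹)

Φ = 0.20

Product: (1.61×10⁻⁵ M)(0.154 L) = 2.479×10⁻⁶ mol.
Photon energy at 375 nm: hc/λ = (6.626×10⁻³⁴)(2.998×10⁸)/(375×10⁻⁹) = 5.297×10⁻¹⁹ J.
Photons incident: 9.74 / 5.297×10⁻¹⁹ = 1.839×10¹⁹, i.e. 1.839×10¹⁹/6.022×10²³ = 3.054×10⁻⁵ mol.
Photons absorbed: 0.407 × 3.054×10⁻⁵ = 1.243×10⁻⁵ mol.
Φ = 2.479×10⁻⁶ mol / 1.243×10⁻⁵ mol photons = 0.20.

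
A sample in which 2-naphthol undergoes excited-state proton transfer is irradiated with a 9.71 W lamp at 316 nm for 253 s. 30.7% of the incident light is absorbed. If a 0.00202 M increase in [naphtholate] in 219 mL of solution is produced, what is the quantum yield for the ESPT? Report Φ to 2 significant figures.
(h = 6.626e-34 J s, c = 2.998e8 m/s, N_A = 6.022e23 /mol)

Product: (0.00202 M)(0.219 L) = 4.424e-4 mol.
Photon energy at 316 nm: hc/λ = (6.626e-34)(2.998e8)/(316e-9) = 6.286e-19 J.
Energy delivered: (9.71 W)(253 s) = 2457 J.
Photons incident: 2457 / 6.286e-19 = 3.909e21, i.e. 3.909e21/6.022e23 = 0.006491 mol.
Photons absorbed: 0.307 × 0.006491 = 0.001993 mol.
Φ = 4.424e-4 mol / 0.001993 mol photons = 0.22.

Φ = 0.22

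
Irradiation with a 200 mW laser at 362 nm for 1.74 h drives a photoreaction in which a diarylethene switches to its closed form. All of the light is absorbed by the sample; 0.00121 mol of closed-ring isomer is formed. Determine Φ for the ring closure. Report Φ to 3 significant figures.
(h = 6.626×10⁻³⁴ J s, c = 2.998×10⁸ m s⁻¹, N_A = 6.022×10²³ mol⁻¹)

Φ = 0.319

Photon energy at 362 nm: hc/λ = (6.626×10⁻³⁴)(2.998×10⁸)/(362×10⁻⁹) = 5.487×10⁻¹⁹ J.
Energy delivered: (200 mW)(6264 s) = 1253 J.
Photons incident: 1253 / 5.487×10⁻¹⁹ = 2.284×10²¹, i.e. 2.284×10²¹/6.022×10²³ = 0.003793 mol.
Φ = 0.00121 mol / 0.003793 mol photons = 0.319.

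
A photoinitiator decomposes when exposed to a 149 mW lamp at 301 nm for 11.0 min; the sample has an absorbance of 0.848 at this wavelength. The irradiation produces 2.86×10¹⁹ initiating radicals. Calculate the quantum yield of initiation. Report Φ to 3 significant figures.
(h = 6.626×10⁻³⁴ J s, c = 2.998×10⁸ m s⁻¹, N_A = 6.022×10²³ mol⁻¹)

Φ = 0.224

Product: 2.86×10¹⁹ / 6.022×10²³ = 4.749×10⁻⁵ mol.
Photon energy at 301 nm: hc/λ = (6.626×10⁻³⁴)(2.998×10⁸)/(301×10⁻⁹) = 6.600×10⁻¹⁹ J.
Energy delivered: (149 mW)(660 s) = 98.34 J.
Photons incident: 98.34 / 6.600×10⁻¹⁹ = 1.490×10²⁰, i.e. 1.490×10²⁰/6.022×10²³ = 2.474×10⁻⁴ mol.
Fraction absorbed: 1 − 10^(−0.848) = 0.8581.
Photons absorbed: 0.8581 × 2.474×10⁻⁴ = 2.123×10⁻⁴ mol.
Φ = 4.749×10⁻⁵ mol / 2.123×10⁻⁴ mol photons = 0.224.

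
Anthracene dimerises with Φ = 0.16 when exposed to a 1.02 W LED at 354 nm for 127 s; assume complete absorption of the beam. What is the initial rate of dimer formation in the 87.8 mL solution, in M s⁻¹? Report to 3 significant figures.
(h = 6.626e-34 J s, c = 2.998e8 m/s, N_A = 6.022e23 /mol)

Photon energy at 354 nm: hc/λ = (6.626e-34)(2.998e8)/(354e-9) = 5.612e-19 J.
Energy delivered: (1.02 W)(127 s) = 129.5 J.
Photons incident: 129.5 / 5.612e-19 = 2.308e20, i.e. 2.308e20/6.022e23 = 3.833e-4 mol.
Product formed: 0.16 × 3.833e-4 = 6.133e-5 mol.
Rate: 6.133e-5 mol / (127 s × 0.0878 L) = 5.50e-6 M s⁻¹.

5.50e-6 M s⁻¹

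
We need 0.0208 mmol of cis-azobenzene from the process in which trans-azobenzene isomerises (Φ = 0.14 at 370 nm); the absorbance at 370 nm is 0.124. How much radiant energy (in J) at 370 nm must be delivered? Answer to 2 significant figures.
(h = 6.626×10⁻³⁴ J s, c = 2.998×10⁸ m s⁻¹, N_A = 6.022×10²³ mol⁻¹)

Product: 0.0208 mmol = 2.08×10⁻⁵ mol.
Photons that must be absorbed: 2.08×10⁻⁵ / 0.14 = 1.486×10⁻⁴ mol.
Fraction absorbed: 1 − 10^(−0.124) = 0.2484.
Incident photons needed: 1.486×10⁻⁴ / 0.2484 = 5.982×10⁻⁴ mol.
Photon energy: hc/λ = 5.369×10⁻¹⁹ J; per mole, 3.233×10⁵ J mol⁻¹.
Energy required: 5.982×10⁻⁴ × 3.233×10⁵ = 190 J.

190 J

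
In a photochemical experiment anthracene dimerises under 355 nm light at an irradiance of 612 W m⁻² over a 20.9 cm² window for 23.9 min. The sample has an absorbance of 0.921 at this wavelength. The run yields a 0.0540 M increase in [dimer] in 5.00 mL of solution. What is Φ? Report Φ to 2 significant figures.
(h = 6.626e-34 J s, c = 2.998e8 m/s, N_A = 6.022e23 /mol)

Product: (0.0540 M)(0.005 L) = 2.700e-4 mol.
Photon energy at 355 nm: hc/λ = (6.626e-34)(2.998e8)/(355e-9) = 5.596e-19 J.
Energy delivered: (612 W m⁻²)(20.9e-4 m²)(1434 s) = 1834 J.
Photons incident: 1834 / 5.596e-19 = 3.277e21, i.e. 3.277e21/6.022e23 = 0.005442 mol.
Fraction absorbed: 1 − 10^(−0.921) = 0.8801.
Photons absorbed: 0.8801 × 0.005442 = 0.004790 mol.
Φ = 2.700e-4 mol / 0.004790 mol photons = 0.056.

Φ = 0.056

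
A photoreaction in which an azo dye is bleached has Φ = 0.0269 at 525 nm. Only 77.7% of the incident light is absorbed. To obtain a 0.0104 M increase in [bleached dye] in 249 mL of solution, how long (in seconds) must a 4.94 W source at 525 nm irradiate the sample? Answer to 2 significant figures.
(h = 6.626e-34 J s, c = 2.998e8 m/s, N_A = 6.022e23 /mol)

Product: (0.0104 M)(0.249 L) = 0.002590 mol.
Photons that must be absorbed: 0.002590 / 0.0269 = 0.09628 mol.
Incident photons needed: 0.09628 / 0.777 = 0.1239 mol.
Photon energy: hc/λ = 3.784e-19 J; per mole, 2.279e5 J mol⁻¹.
Energy required: 0.1239 × 2.279e5 = 2.824e4 J.
Time: 2.824e4 J / 4.94 W = 5700 s.

t ≈ 5700 s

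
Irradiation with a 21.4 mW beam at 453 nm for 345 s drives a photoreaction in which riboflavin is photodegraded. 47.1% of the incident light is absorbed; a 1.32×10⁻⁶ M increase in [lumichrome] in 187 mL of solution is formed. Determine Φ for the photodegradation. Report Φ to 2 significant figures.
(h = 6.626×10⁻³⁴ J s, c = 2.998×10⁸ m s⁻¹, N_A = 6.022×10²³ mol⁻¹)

Product: (1.32×10⁻⁶ M)(0.187 L) = 2.468×10⁻⁷ mol.
Photon energy at 453 nm: hc/λ = (6.626×10⁻³⁴)(2.998×10⁸)/(453×10⁻⁹) = 4.385×10⁻¹⁹ J.
Energy delivered: (21.4 mW)(345 s) = 7.383 J.
Photons incident: 7.383 / 4.385×10⁻¹⁹ = 1.684×10¹⁹, i.e. 1.684×10¹⁹/6.022×10²³ = 2.796×10⁻⁵ mol.
Photons absorbed: 0.471 × 2.796×10⁻⁵ = 1.317×10⁻⁵ mol.
Φ = 2.468×10⁻⁷ mol / 1.317×10⁻⁵ mol photons = 0.019.

Φ = 0.019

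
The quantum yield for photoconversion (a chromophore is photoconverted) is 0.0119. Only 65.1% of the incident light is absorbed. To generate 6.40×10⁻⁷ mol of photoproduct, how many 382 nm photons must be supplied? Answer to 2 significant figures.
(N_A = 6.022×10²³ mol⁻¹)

5.0×10¹⁹ photons

Photons that must be absorbed: 6.40×10⁻⁷ / 0.0119 = 5.378×10⁻⁵ mol.
Incident photons needed: 5.378×10⁻⁵ / 0.651 = 8.261×10⁻⁵ mol.
Photon count: 8.261×10⁻⁵ × 6.022×10²³ = 5.0×10¹⁹.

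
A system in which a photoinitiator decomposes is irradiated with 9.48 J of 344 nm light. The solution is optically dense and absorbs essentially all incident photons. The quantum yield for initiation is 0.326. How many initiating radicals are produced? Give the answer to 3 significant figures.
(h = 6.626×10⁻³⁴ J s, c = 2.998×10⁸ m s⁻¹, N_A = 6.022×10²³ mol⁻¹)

Photon energy at 344 nm: hc/λ = (6.626×10⁻³⁴)(2.998×10⁸)/(344×10⁻⁹) = 5.775×10⁻¹⁹ J.
Photons incident: 9.48 / 5.775×10⁻¹⁹ = 1.642×10¹⁹, i.e. 1.642×10¹⁹/6.022×10²³ = 2.727×10⁻⁵ mol.
Product: Φ × n_abs = 0.326 × 2.727×10⁻⁵ = 8.890×10⁻⁶ mol.
As a count: 8.890×10⁻⁶ × 6.022×10²³ = 5.35×10¹⁸.

5.35×10¹⁸ initiating radicals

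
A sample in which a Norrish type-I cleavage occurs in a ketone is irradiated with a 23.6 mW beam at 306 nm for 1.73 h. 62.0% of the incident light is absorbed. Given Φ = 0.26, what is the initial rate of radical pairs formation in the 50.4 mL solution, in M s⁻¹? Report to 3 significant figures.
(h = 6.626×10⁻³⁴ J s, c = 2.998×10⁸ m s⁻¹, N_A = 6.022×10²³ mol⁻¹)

1.93×10⁻⁷ M s⁻¹

Photon energy at 306 nm: hc/λ = (6.626×10⁻³⁴)(2.998×10⁸)/(306×10⁻⁹) = 6.492×10⁻¹⁹ J.
Energy delivered: (23.6 mW)(6228 s) = 147.0 J.
Photons incident: 147.0 / 6.492×10⁻¹⁹ = 2.264×10²⁰, i.e. 2.264×10²⁰/6.022×10²³ = 3.760×10⁻⁴ mol.
Photons absorbed: 0.620 × 3.760×10⁻⁴ = 2.331×10⁻⁴ mol.
Product formed: 0.26 × 2.331×10⁻⁴ = 6.061×10⁻⁵ mol.
Rate: 6.061×10⁻⁵ mol / (6228 s × 0.0504 L) = 1.93×10⁻⁷ M s⁻¹.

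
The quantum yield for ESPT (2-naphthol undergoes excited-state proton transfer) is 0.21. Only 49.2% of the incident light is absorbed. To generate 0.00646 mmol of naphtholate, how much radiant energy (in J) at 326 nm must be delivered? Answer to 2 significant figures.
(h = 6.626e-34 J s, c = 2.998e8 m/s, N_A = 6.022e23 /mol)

Product: 0.00646 mmol = 6.46e-6 mol.
Photons that must be absorbed: 6.46e-6 / 0.21 = 3.076e-5 mol.
Incident photons needed: 3.076e-5 / 0.492 = 6.252e-5 mol.
Photon energy: hc/λ = 6.093e-19 J; per mole, 3.669e5 J mol⁻¹.
Energy required: 6.252e-5 × 3.669e5 = 23 J.

23 J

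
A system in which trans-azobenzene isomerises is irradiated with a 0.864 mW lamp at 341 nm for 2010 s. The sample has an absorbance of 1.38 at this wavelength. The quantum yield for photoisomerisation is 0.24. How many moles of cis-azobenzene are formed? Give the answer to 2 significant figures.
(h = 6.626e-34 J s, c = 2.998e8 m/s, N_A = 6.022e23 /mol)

1.1e-6 mol

Photon energy at 341 nm: hc/λ = (6.626e-34)(2.998e8)/(341e-9) = 5.825e-19 J.
Energy delivered: (0.864 mW)(2010 s) = 1.737 J.
Photons incident: 1.737 / 5.825e-19 = 2.982e18, i.e. 2.982e18/6.022e23 = 4.952e-6 mol.
Fraction absorbed: 1 − 10^(−1.38) = 0.9583.
Photons absorbed: 0.9583 × 4.952e-6 = 4.746e-6 mol.
Product: Φ × n_abs = 0.24 × 4.746e-6 = 1.139e-6 mol.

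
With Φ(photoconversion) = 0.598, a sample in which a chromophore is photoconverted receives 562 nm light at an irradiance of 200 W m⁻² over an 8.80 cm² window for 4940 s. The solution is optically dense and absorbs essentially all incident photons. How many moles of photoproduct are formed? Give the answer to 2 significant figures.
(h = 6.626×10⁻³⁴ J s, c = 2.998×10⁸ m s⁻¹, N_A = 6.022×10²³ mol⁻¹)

Photon energy at 562 nm: hc/λ = (6.626×10⁻³⁴)(2.998×10⁸)/(562×10⁻⁹) = 3.535×10⁻¹⁹ J.
Energy delivered: (200 W m⁻²)(8.80×10⁻⁴ m²)(4940 s) = 869.4 J.
Photons incident: 869.4 / 3.535×10⁻¹⁹ = 2.459×10²¹, i.e. 2.459×10²¹/6.022×10²³ = 0.004083 mol.
Product: Φ × n_abs = 0.598 × 0.004083 = 0.002442 mol.

0.0024 mol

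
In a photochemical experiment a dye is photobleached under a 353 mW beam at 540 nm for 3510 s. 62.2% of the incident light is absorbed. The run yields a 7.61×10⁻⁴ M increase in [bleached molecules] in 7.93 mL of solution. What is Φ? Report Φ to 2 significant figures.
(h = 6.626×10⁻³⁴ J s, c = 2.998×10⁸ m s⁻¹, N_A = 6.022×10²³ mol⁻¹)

Φ = 0.0017

Product: (7.61×10⁻⁴ M)(0.00793 L) = 6.035×10⁻⁶ mol.
Photon energy at 540 nm: hc/λ = (6.626×10⁻³⁴)(2.998×10⁸)/(540×10⁻⁹) = 3.679×10⁻¹⁹ J.
Energy delivered: (353 mW)(3510 s) = 1239 J.
Photons incident: 1239 / 3.679×10⁻¹⁹ = 3.368×10²¹, i.e. 3.368×10²¹/6.022×10²³ = 0.005593 mol.
Photons absorbed: 0.622 × 0.005593 = 0.003479 mol.
Φ = 6.035×10⁻⁶ mol / 0.003479 mol photons = 0.0017.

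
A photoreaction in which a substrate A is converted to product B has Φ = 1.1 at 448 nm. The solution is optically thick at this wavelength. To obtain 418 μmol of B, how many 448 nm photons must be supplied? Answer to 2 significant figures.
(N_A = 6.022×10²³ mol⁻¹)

2.3×10²⁰ photons

Product: 418 μmol = 4.18×10⁻⁴ mol.
Photons that must be absorbed: 4.18×10⁻⁴ / 1.1 = 3.800×10⁻⁴ mol.
Photon count: 3.800×10⁻⁴ × 6.022×10²³ = 2.3×10²⁰.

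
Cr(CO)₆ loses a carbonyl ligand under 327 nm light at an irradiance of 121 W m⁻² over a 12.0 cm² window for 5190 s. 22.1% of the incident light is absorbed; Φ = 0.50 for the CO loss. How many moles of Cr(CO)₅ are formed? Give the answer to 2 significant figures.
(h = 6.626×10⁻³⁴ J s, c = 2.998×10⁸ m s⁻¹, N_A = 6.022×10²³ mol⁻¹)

Photon energy at 327 nm: hc/λ = (6.626×10⁻³⁴)(2.998×10⁸)/(327×10⁻⁹) = 6.075×10⁻¹⁹ J.
Energy delivered: (121 W m⁻²)(12.0×10⁻⁴ m²)(5190 s) = 753.6 J.
Photons incident: 753.6 / 6.075×10⁻¹⁹ = 1.240×10²¹, i.e. 1.240×10²¹/6.022×10²³ = 0.002059 mol.
Photons absorbed: 0.221 × 0.002059 = 4.550×10⁻⁴ mol.
Product: Φ × n_abs = 0.50 × 4.550×10⁻⁴ = 2.275×10⁻⁴ mol.

2.3×10⁻⁴ mol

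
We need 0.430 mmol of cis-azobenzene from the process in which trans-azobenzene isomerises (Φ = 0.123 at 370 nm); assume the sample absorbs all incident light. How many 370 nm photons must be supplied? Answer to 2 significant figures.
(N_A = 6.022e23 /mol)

Product: 0.430 mmol = 4.30e-4 mol.
Photons that must be absorbed: 4.30e-4 / 0.123 = 0.003496 mol.
Photon count: 0.003496 × 6.022e23 = 2.1e21.

2.1e21 photons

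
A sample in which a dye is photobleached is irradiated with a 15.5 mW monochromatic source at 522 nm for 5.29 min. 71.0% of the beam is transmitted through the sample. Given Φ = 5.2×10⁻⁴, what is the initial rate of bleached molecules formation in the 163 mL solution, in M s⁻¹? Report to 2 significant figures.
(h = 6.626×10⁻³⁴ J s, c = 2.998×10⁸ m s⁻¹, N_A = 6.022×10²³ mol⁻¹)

6.3×10⁻¹¹ M s⁻¹

Photon energy at 522 nm: hc/λ = (6.626×10⁻³⁴)(2.998×10⁸)/(522×10⁻⁹) = 3.806×10⁻¹⁹ J.
Energy delivered: (15.5 mW)(317.4 s) = 4.920 J.
Photons incident: 4.920 / 3.806×10⁻¹⁹ = 1.293×10¹⁹, i.e. 1.293×10¹⁹/6.022×10²³ = 2.147×10⁻⁵ mol.
Fraction absorbed: 1 − 71.0/100 = 0.2900.
Photons absorbed: 0.2900 × 2.147×10⁻⁵ = 6.226×10⁻⁶ mol.
Product formed: 5.2×10⁻⁴ × 6.226×10⁻⁶ = 3.238×10⁻⁹ mol.
Rate: 3.238×10⁻⁹ mol / (317.4 s × 0.163 L) = 6.3×10⁻¹¹ M s⁻¹.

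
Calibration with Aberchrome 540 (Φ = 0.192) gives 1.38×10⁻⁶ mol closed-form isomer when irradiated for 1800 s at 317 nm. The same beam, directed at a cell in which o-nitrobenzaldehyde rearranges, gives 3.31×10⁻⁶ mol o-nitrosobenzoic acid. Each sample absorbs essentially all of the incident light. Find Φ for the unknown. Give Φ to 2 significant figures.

Φ = 0.46

Photons absorbed by the actinometer: 1.38×10⁻⁶ / 0.192 = 7.187×10⁻⁶ mol.
Φ(unknown) = 3.31×10⁻⁶ / 7.187×10⁻⁶ = 0.46.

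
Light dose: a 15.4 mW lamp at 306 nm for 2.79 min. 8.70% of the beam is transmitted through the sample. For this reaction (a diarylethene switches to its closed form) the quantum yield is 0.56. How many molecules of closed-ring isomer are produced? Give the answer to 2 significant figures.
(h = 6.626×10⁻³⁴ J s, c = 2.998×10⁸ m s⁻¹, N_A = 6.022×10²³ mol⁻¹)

2.0×10¹⁸ molecules

Photon energy at 306 nm: hc/λ = (6.626×10⁻³⁴)(2.998×10⁸)/(306×10⁻⁹) = 6.492×10⁻¹⁹ J.
Energy delivered: (15.4 mW)(167.4 s) = 2.578 J.
Photons incident: 2.578 / 6.492×10⁻¹⁹ = 3.971×10¹⁸, i.e. 3.971×10¹⁸/6.022×10²³ = 6.594×10⁻⁶ mol.
Fraction absorbed: 1 − 8.70/100 = 0.9130.
Photons absorbed: 0.9130 × 6.594×10⁻⁶ = 6.020×10⁻⁶ mol.
Product: Φ × n_abs = 0.56 × 6.020×10⁻⁶ = 3.371×10⁻⁶ mol.
As a count: 3.371×10⁻⁶ × 6.022×10²³ = 2.0×10¹⁸.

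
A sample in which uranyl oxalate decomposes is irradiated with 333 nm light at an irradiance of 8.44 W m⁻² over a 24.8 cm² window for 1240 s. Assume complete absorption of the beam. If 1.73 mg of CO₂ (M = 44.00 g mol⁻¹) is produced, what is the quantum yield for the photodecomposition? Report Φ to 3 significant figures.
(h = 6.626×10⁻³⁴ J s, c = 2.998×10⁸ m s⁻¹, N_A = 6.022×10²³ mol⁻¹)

Φ = 0.544

Product: 1.73 mg / 44.00 g mol⁻¹ = 3.932×10⁻⁵ mol.
Photon energy at 333 nm: hc/λ = (6.626×10⁻³⁴)(2.998×10⁸)/(333×10⁻⁹) = 5.965×10⁻¹⁹ J.
Energy delivered: (8.44 W m⁻²)(24.8×10⁻⁴ m²)(1240 s) = 25.95 J.
Photons incident: 25.95 / 5.965×10⁻¹⁹ = 4.350×10¹⁹, i.e. 4.350×10¹⁹/6.022×10²³ = 7.224×10⁻⁵ mol.
Φ = 3.932×10⁻⁵ mol / 7.224×10⁻⁵ mol photons = 0.544.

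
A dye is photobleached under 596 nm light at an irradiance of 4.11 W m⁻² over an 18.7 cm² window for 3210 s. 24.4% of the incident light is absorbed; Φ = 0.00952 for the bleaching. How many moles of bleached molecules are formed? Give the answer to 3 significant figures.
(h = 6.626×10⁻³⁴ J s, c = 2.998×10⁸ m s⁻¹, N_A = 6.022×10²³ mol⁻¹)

2.86×10⁻⁷ mol

Photon energy at 596 nm: hc/λ = (6.626×10⁻³⁴)(2.998×10⁸)/(596×10⁻⁹) = 3.333×10⁻¹⁹ J.
Energy delivered: (4.11 W m⁻²)(18.7×10⁻⁴ m²)(3210 s) = 24.67 J.
Photons incident: 24.67 / 3.333×10⁻¹⁹ = 7.402×10¹⁹, i.e. 7.402×10¹⁹/6.022×10²³ = 1.229×10⁻⁴ mol.
Photons absorbed: 0.244 × 1.229×10⁻⁴ = 2.999×10⁻⁵ mol.
Product: Φ × n_abs = 0.00952 × 2.999×10⁻⁵ = 2.855×10⁻⁷ mol.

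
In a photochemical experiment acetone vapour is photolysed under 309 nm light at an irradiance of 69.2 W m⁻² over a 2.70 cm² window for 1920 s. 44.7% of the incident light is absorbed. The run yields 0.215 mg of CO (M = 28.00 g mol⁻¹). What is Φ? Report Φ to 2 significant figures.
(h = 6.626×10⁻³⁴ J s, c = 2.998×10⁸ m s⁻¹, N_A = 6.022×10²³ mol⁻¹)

Product: 0.215 mg / 28.00 g mol⁻¹ = 7.679×10⁻⁶ mol.
Photon energy at 309 nm: hc/λ = (6.626×10⁻³⁴)(2.998×10⁸)/(309×10⁻⁹) = 6.429×10⁻¹⁹ J.
Energy delivered: (69.2 W m⁻²)(2.70×10⁻⁴ m²)(1920 s) = 35.87 J.
Photons incident: 35.87 / 6.429×10⁻¹⁹ = 5.579×10¹⁹, i.e. 5.579×10¹⁹/6.022×10²³ = 9.264×10⁻⁵ mol.
Photons absorbed: 0.447 × 9.264×10⁻⁵ = 4.141×10⁻⁵ mol.
Φ = 7.679×10⁻⁶ mol / 4.141×10⁻⁵ mol photons = 0.19.

Φ = 0.19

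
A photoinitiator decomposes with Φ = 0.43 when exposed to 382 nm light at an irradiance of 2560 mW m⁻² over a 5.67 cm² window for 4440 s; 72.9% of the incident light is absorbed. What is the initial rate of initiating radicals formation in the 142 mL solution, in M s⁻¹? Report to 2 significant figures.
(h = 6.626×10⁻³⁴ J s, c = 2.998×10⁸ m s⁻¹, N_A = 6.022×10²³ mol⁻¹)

Photon energy at 382 nm: hc/λ = (6.626×10⁻³⁴)(2.998×10⁸)/(382×10⁻⁹) = 5.200×10⁻¹⁹ J.
Energy delivered: (2560 mW m⁻²)(5.67×10⁻⁴ m²)(4440 s) = 6.445 J.
Photons incident: 6.445 / 5.200×10⁻¹⁹ = 1.239×10¹⁹, i.e. 1.239×10¹⁹/6.022×10²³ = 2.057×10⁻⁵ mol.
Photons absorbed: 0.729 × 2.057×10⁻⁵ = 1.500×10⁻⁵ mol.
Product formed: 0.43 × 1.500×10⁻⁵ = 6.450×10⁻⁶ mol.
Rate: 6.450×10⁻⁶ mol / (4440 s × 0.142 L) = 1.0×10⁻⁸ M s⁻¹.

1.0×10⁻⁸ M s⁻¹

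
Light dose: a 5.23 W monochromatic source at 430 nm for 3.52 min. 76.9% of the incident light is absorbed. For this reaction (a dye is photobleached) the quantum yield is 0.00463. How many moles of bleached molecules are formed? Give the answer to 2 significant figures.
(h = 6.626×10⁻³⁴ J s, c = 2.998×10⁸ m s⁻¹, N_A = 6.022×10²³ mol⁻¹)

1.4×10⁻⁵ mol

Photon energy at 430 nm: hc/λ = (6.626×10⁻³⁴)(2.998×10⁸)/(430×10⁻⁹) = 4.620×10⁻¹⁹ J.
Energy delivered: (5.23 W)(211.2 s) = 1105 J.
Photons incident: 1105 / 4.620×10⁻¹⁹ = 2.392×10²¹, i.e. 2.392×10²¹/6.022×10²³ = 0.003972 mol.
Photons absorbed: 0.769 × 0.003972 = 0.003054 mol.
Product: Φ × n_abs = 0.00463 × 0.003054 = 1.414×10⁻⁵ mol.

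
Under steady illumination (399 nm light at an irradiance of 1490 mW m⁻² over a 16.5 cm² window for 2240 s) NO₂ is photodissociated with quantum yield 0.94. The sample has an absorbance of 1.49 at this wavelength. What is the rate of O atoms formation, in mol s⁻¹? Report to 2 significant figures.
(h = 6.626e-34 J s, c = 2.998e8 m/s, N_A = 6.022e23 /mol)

Photon energy at 399 nm: hc/λ = (6.626e-34)(2.998e8)/(399e-9) = 4.979e-19 J.
Energy delivered: (1490 mW m⁻²)(16.5e-4 m²)(2240 s) = 5.507 J.
Photons incident: 5.507 / 4.979e-19 = 1.106e19, i.e. 1.106e19/6.022e23 = 1.837e-5 mol.
Fraction absorbed: 1 − 10^(−1.49) = 0.9676.
Photons absorbed: 0.9676 × 1.837e-5 = 1.777e-5 mol.
Product formed: 0.94 × 1.777e-5 = 1.670e-5 mol.
Rate: 1.670e-5 / 2240 s = 7.5e-9 mol s⁻¹.

7.5e-9 mol s⁻¹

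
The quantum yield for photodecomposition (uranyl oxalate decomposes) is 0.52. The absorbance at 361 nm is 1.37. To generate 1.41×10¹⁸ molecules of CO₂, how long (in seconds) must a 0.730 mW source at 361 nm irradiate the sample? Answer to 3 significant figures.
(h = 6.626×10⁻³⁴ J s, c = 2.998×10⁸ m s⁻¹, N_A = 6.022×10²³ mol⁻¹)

t ≈ 2140 s

Product: 1.41×10¹⁸ / 6.022×10²³ = 2.341×10⁻⁶ mol.
Photons that must be absorbed: 2.341×10⁻⁶ / 0.52 = 4.502×10⁻⁶ mol.
Fraction absorbed: 1 − 10^(−1.37) = 0.9573.
Incident photons needed: 4.502×10⁻⁶ / 0.9573 = 4.703×10⁻⁶ mol.
Photon energy: hc/λ = 5.503×10⁻¹⁹ J; per mole, 3.314×10⁵ J mol⁻¹.
Energy required: 4.703×10⁻⁶ × 3.314×10⁵ = 1.559 J.
Time: 1.559 J / 0.00073 W = 2140 s.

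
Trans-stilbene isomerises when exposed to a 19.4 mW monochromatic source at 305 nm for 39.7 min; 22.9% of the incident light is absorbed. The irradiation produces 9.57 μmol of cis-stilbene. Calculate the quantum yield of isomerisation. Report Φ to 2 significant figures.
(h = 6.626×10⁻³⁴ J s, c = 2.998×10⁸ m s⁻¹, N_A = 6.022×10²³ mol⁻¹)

Φ = 0.35

Product: 9.57 μmol = 9.57×10⁻⁶ mol.
Photon energy at 305 nm: hc/λ = (6.626×10⁻³⁴)(2.998×10⁸)/(305×10⁻⁹) = 6.513×10⁻¹⁹ J.
Energy delivered: (19.4 mW)(2382 s) = 46.21 J.
Photons incident: 46.21 / 6.513×10⁻¹⁹ = 7.095×10¹⁹, i.e. 7.095×10¹⁹/6.022×10²³ = 1.178×10⁻⁴ mol.
Photons absorbed: 0.229 × 1.178×10⁻⁴ = 2.698×10⁻⁵ mol.
Φ = 9.57×10⁻⁶ mol / 2.698×10⁻⁵ mol photons = 0.35.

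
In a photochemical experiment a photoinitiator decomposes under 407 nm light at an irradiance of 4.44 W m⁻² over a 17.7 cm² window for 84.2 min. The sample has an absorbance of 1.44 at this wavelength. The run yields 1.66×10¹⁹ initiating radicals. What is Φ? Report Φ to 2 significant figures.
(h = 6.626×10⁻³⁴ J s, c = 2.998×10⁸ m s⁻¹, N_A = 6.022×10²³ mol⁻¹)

Product: 1.66×10¹⁹ / 6.022×10²³ = 2.757×10⁻⁵ mol.
Photon energy at 407 nm: hc/λ = (6.626×10⁻³⁴)(2.998×10⁸)/(407×10⁻⁹) = 4.881×10⁻¹⁹ J.
Energy delivered: (4.44 W m⁻²)(17.7×10⁻⁴ m²)(5052 s) = 39.70 J.
Photons incident: 39.70 / 4.881×10⁻¹⁹ = 8.134×10¹⁹, i.e. 8.134×10¹⁹/6.022×10²³ = 1.351×10⁻⁴ mol.
Fraction absorbed: 1 − 10^(−1.44) = 0.9637.
Photons absorbed: 0.9637 × 1.351×10⁻⁴ = 1.302×10⁻⁴ mol.
Φ = 2.757×10⁻⁵ mol / 1.302×10⁻⁴ mol photons = 0.21.

Φ = 0.21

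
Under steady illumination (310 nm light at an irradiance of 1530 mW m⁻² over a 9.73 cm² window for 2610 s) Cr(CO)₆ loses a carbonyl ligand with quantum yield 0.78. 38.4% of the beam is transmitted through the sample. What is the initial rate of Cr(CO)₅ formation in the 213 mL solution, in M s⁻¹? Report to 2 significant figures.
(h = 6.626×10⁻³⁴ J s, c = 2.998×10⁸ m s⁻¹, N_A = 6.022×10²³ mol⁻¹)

8.7×10⁻⁹ M s⁻¹

Photon energy at 310 nm: hc/λ = (6.626×10⁻³⁴)(2.998×10⁸)/(310×10⁻⁹) = 6.408×10⁻¹⁹ J.
Energy delivered: (1530 mW m⁻²)(9.73×10⁻⁴ m²)(2610 s) = 3.885 J.
Photons incident: 3.885 / 6.408×10⁻¹⁹ = 6.063×10¹⁸, i.e. 6.063×10¹⁸/6.022×10²³ = 1.007×10⁻⁵ mol.
Fraction absorbed: 1 − 38.4/100 = 0.6160.
Photons absorbed: 0.6160 × 1.007×10⁻⁵ = 6.203×10⁻⁶ mol.
Product formed: 0.78 × 6.203×10⁻⁶ = 4.838×10⁻⁶ mol.
Rate: 4.838×10⁻⁶ mol / (2610 s × 0.213 L) = 8.7×10⁻⁹ M s⁻¹.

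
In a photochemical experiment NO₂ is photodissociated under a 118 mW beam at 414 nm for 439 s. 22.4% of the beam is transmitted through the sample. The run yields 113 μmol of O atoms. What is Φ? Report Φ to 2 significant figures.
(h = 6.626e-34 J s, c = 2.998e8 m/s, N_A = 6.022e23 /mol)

Φ = 0.81

Product: 113 μmol = 1.13e-4 mol.
Photon energy at 414 nm: hc/λ = (6.626e-34)(2.998e8)/(414e-9) = 4.798e-19 J.
Energy delivered: (118 mW)(439 s) = 51.80 J.
Photons incident: 51.80 / 4.798e-19 = 1.080e20, i.e. 1.080e20/6.022e23 = 1.793e-4 mol.
Fraction absorbed: 1 − 22.4/100 = 0.7760.
Photons absorbed: 0.7760 × 1.793e-4 = 1.391e-4 mol.
Φ = 1.13e-4 mol / 1.391e-4 mol photons = 0.81.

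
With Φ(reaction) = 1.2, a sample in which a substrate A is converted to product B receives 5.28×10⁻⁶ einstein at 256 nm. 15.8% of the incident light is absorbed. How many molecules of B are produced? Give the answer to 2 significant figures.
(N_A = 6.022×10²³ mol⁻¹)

6.0×10¹⁷ molecules

Photons absorbed: 0.158 × 5.28×10⁻⁶ = 8.342×10⁻⁷ mol.
Product: Φ × n_abs = 1.2 × 8.342×10⁻⁷ = 1.001×10⁻⁶ mol.
As a count: 1.001×10⁻⁶ × 6.022×10²³ = 6.0×10¹⁷.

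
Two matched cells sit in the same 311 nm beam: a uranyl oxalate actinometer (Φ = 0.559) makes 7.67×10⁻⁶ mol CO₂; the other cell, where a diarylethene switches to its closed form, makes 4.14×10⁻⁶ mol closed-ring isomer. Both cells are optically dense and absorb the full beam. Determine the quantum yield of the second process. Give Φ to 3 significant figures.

Photons absorbed by the actinometer: 7.67×10⁻⁶ / 0.559 = 1.372×10⁻⁵ mol.
Φ(unknown) = 4.14×10⁻⁶ / 1.372×10⁻⁵ = 0.302.

Φ = 0.302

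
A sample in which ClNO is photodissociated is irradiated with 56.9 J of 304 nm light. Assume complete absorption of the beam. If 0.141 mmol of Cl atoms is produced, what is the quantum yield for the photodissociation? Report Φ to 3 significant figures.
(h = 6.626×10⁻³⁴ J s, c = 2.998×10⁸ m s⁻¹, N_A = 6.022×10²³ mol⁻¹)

Product: 0.141 mmol = 1.41×10⁻⁴ mol.
Photon energy at 304 nm: hc/λ = (6.626×10⁻³⁴)(2.998×10⁸)/(304×10⁻⁹) = 6.534×10⁻¹⁹ J.
Photons incident: 56.9 / 6.534×10⁻¹⁹ = 8.708×10¹⁹, i.e. 8.708×10¹⁹/6.022×10²³ = 1.446×10⁻⁴ mol.
Φ = 1.41×10⁻⁴ mol / 1.446×10⁻⁴ mol photons = 0.975.

Φ = 0.975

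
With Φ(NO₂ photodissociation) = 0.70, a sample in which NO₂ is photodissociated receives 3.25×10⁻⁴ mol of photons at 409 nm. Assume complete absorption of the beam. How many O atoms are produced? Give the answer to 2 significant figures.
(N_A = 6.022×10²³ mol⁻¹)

Product: Φ × n_abs = 0.70 × 3.25×10⁻⁴ = 2.275×10⁻⁴ mol.
As a count: 2.275×10⁻⁴ × 6.022×10²³ = 1.4×10²⁰.

1.4×10²⁰ atoms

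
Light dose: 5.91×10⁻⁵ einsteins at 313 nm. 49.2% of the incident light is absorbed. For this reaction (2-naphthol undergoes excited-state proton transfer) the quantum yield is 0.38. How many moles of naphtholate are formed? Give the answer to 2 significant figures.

1.1×10⁻⁵ mol

Photons absorbed: 0.492 × 5.91×10⁻⁵ = 2.908×10⁻⁵ mol.
Product: Φ × n_abs = 0.38 × 2.908×10⁻⁵ = 1.105×10⁻⁵ mol.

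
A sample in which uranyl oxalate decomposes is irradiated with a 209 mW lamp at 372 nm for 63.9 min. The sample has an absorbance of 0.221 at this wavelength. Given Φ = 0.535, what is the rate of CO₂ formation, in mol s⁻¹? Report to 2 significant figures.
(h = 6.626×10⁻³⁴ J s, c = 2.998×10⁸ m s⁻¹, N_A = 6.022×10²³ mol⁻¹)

1.4×10⁻⁷ mol s⁻¹

Photon energy at 372 nm: hc/λ = (6.626×10⁻³⁴)(2.998×10⁸)/(372×10⁻⁹) = 5.340×10⁻¹⁹ J.
Energy delivered: (209 mW)(3834 s) = 801.3 J.
Photons incident: 801.3 / 5.340×10⁻¹⁹ = 1.501×10²¹, i.e. 1.501×10²¹/6.022×10²³ = 0.002493 mol.
Fraction absorbed: 1 − 10^(−0.221) = 0.3988.
Photons absorbed: 0.3988 × 0.002493 = 9.942×10⁻⁴ mol.
Product formed: 0.535 × 9.942×10⁻⁴ = 5.319×10⁻⁴ mol.
Rate: 5.319×10⁻⁴ / 3834 s = 1.4×10⁻⁷ mol s⁻¹.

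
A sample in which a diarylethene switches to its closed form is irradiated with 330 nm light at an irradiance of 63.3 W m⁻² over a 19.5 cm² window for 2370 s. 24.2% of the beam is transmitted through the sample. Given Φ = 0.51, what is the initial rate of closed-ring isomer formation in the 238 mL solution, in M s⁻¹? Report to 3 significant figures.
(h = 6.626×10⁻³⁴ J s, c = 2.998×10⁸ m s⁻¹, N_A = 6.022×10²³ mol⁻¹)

5.53×10⁻⁷ M s⁻¹

Photon energy at 330 nm: hc/λ = (6.626×10⁻³⁴)(2.998×10⁸)/(330×10⁻⁹) = 6.020×10⁻¹⁹ J.
Energy delivered: (63.3 W m⁻²)(19.5×10⁻⁴ m²)(2370 s) = 292.5 J.
Photons incident: 292.5 / 6.020×10⁻¹⁹ = 4.859×10²⁰, i.e. 4.859×10²⁰/6.022×10²³ = 8.069×10⁻⁴ mol.
Fraction absorbed: 1 − 24.2/100 = 0.7580.
Photons absorbed: 0.7580 × 8.069×10⁻⁴ = 6.116×10⁻⁴ mol.
Product formed: 0.51 × 6.116×10⁻⁴ = 3.119×10⁻⁴ mol.
Rate: 3.119×10⁻⁴ mol / (2370 s × 0.238 L) = 5.53×10⁻⁷ M s⁻¹.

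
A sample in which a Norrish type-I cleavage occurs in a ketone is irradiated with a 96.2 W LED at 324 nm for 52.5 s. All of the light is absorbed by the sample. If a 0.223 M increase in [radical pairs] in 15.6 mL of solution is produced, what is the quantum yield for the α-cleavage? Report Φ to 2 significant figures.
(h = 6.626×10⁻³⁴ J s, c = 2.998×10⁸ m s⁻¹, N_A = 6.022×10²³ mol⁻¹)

Product: (0.223 M)(0.0156 L) = 0.003479 mol.
Photon energy at 324 nm: hc/λ = (6.626×10⁻³⁴)(2.998×10⁸)/(324×10⁻⁹) = 6.131×10⁻¹⁹ J.
Energy delivered: (96.2 W)(52.5 s) = 5051 J.
Photons incident: 5051 / 6.131×10⁻¹⁹ = 8.238×10²¹, i.e. 8.238×10²¹/6.022×10²³ = 0.01368 mol.
Φ = 0.003479 mol / 0.01368 mol photons = 0.25.

Φ = 0.25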